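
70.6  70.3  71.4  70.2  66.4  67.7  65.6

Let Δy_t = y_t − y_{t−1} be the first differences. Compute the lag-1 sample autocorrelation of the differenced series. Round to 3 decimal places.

First differences Δy: -0.3, 1.1, -1.2, -3.8, 1.3, -2.1
Mean of differences = -0.8333
Numerator Σ(Δy_t−Δȳ)(Δy_{t+1}−Δȳ) = -7.6211
Denominator Σ(Δy_t−Δȳ)² = 19.1133
r_1(Δy) = -7.6211 / 19.1133 = -0.399

-0.399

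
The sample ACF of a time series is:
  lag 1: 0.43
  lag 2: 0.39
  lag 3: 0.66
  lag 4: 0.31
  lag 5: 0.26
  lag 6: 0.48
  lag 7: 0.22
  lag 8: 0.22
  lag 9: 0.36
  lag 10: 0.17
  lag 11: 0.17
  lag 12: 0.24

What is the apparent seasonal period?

The largest autocorrelation is r_3 = 0.66, with a weaker echo at lag 6 (0.48); the remaining lags stay at or below 0.43. The elevated value at lag 1 (0.43), dropping to 0.39 at lag 2, reflects decaying short-term dependence rather than seasonality.
The dominant spike at lag 3 indicates a seasonal period of 3.

3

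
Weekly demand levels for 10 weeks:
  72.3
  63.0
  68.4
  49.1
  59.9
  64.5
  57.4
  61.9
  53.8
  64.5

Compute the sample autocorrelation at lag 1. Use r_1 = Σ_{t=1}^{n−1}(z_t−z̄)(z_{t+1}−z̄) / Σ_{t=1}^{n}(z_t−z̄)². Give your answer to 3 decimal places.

-0.202

Mean z̄ = (72.3 + 63.0 + 68.4 + 49.1 + 59.9 + 64.5 + 57.4 + 61.9 + 53.8 + 64.5)/10 = 61.4800
Numerator Σ_{t=1}^{9}(z_t−z̄)(z_{t+1}−z̄) = -84.3704
Denominator Σ(z_t−z̄)² = 417.0760
r_1 = -84.3704 / 417.0760 = -0.202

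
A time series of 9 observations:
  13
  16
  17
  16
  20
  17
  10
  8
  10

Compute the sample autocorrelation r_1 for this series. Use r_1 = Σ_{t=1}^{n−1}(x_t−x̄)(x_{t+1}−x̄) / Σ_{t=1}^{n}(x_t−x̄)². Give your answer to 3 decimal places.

0.575

Mean x̄ = (13 + 16 + 17 + 16 + 20 + 17 + 10 + 8 + 10)/9 = 14.1111
Numerator Σ_{t=1}^{8}(x_t−x̄)(x_{t+1}−x̄) = 75.3210
Denominator Σ(x_t−x̄)² = 130.8889
r_1 = 75.3210 / 130.8889 = 0.575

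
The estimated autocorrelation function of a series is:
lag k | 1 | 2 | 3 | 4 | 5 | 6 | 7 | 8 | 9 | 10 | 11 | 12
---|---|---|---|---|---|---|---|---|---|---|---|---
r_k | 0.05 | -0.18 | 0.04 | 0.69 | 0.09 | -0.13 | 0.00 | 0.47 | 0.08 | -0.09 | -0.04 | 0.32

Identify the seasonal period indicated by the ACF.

The largest autocorrelation is r_4 = 0.69, with weaker echoes at lags 8 (0.47) and 12 (0.32); the remaining lags stay at or below 0.09.
The dominant spike at lag 4 indicates a seasonal period of 4.

4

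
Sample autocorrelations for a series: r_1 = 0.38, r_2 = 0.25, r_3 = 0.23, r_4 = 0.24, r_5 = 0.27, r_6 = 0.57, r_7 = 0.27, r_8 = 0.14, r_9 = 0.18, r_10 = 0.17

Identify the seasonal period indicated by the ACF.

6

The largest autocorrelation is r_6 = 0.57; the remaining lags stay at or below 0.38. The elevated value at lag 1 (0.38), dropping to 0.25 at lag 2, reflects decaying short-term dependence rather than seasonality.
The dominant spike at lag 6 indicates a seasonal period of 6.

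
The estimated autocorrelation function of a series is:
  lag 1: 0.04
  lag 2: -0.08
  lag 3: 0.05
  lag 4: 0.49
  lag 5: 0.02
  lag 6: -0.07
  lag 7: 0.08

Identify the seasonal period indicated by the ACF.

4

The largest autocorrelation is r_4 = 0.49; the remaining lags stay at or below 0.08.
The dominant spike at lag 4 indicates a seasonal period of 4.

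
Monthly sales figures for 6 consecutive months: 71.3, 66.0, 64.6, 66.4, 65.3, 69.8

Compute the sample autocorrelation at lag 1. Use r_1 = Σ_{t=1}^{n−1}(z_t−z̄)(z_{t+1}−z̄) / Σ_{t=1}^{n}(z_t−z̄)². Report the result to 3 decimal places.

-0.081

Mean z̄ = (71.3 + 66.0 + 64.6 + 66.4 + 65.3 + 69.8)/6 = 67.2333
Numerator Σ_{t=1}^{5}(z_t−z̄)(z_{t+1}−z̄) = -2.9244
Denominator Σ(z_t−z̄)² = 36.0133
r_1 = -2.9244 / 36.0133 = -0.081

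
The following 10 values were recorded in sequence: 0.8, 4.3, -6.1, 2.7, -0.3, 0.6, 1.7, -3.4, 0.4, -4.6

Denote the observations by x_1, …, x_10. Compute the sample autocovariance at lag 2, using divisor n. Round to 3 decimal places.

Mean x̄ = (0.8 + 4.3 − 6.1 + 2.7 − 0.3 + 0.6 + 1.7 − 3.4 + 0.4 − 4.6)/10 = -0.3900
Σ_{t=1}^{8}(x_t−x̄)(x_{t+2}−x̄) = 21.7738
γ_2 = 21.7738 / 10 = 2.177

2.177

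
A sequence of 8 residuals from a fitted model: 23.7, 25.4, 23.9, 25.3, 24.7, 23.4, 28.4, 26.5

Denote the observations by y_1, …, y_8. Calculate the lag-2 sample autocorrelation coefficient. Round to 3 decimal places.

-0.084

Mean ȳ = (23.7 + 25.4 + 23.9 + 25.3 + 24.7 + 23.4 + 28.4 + 26.5)/8 = 25.1625
Numerator Σ_{t=1}^{6}(y_t−ȳ)(y_{t+2}−ȳ) = -1.6341
Denominator Σ(y_t−ȳ)² = 19.3988
r_2 = -1.6341 / 19.3988 = -0.084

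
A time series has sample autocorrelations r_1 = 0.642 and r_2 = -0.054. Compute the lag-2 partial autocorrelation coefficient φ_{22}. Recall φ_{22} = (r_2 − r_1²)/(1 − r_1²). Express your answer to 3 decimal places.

-0.793

φ_{22} = (r_2 − r_1²) / (1 − r_1²)
r_1² = (0.642)² = 0.412164
Numerator = -0.054 − 0.4122 = -0.4662; denominator = 1 − 0.4122 = 0.5878
φ_{22} = -0.4662 / 0.5878 = -0.793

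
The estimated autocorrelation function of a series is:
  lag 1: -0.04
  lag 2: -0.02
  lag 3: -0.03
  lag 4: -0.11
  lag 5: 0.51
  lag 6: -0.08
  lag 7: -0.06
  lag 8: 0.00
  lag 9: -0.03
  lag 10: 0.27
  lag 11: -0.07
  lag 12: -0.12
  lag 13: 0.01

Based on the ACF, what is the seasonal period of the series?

5

The largest autocorrelation is r_5 = 0.51, with a weaker echo at lag 10 (0.27); the remaining lags stay at or below 0.01.
The dominant spike at lag 5 indicates a seasonal period of 5.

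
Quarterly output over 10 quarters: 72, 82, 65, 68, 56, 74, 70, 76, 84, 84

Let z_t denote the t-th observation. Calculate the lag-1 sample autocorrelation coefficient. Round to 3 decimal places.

0.236

Mean z̄ = (72 + 82 + 65 + 68 + 56 + 74 + 70 + 76 + 84 + 84)/10 = 73.1000
Numerator Σ_{t=1}^{9}(z_t−z̄)(z_{t+1}−z̄) = 169.8900
Denominator Σ(z_t−z̄)² = 720.9000
r_1 = 169.8900 / 720.9000 = 0.236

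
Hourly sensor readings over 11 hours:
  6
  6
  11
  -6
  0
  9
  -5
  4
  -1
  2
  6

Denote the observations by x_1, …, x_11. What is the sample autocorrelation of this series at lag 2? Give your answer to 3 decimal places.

Mean x̄ = (6 + 6 + 11 − 6 + 0 + 9 − 5 + 4 − 1 + 2 + 6)/11 = 2.9091
Numerator Σ_{t=1}^{9}(x_t−x̄)(x_{t+2}−x̄) = -32.8347
Denominator Σ(x_t−x̄)² = 298.9091
r_2 = -32.8347 / 298.9091 = -0.110

-0.110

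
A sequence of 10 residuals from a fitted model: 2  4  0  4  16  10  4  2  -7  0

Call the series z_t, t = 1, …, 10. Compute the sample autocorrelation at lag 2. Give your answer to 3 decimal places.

-0.114

Mean z̄ = (2 + 4 + 0 + 4 + 16 + 10 + 4 + 2 − 7 + 0)/10 = 3.5000
Numerator Σ_{t=1}^{8}(z_t−z̄)(z_{t+2}−z̄) = -38.5000
Denominator Σ(z_t−z̄)² = 338.5000
r_2 = -38.5000 / 338.5000 = -0.114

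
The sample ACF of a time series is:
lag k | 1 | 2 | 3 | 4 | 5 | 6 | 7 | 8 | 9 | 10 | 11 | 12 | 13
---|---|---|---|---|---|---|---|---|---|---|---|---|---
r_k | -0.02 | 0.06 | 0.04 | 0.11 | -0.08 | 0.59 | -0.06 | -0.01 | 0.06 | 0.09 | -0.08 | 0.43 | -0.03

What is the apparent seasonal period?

The largest autocorrelation is r_6 = 0.59, with a weaker echo at lag 12 (0.43); the remaining lags stay at or below 0.11.
The dominant spike at lag 6 indicates a seasonal period of 6.

6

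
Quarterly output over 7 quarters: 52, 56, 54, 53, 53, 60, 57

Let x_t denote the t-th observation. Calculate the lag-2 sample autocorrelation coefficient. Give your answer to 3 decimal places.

-0.229

Mean x̄ = (52 + 56 + 54 + 53 + 53 + 60 + 57)/7 = 55.0000
Deviations from mean: -3.0000, 1.0000, -1.0000, -2.0000, -2.0000, 5.0000, 2.0000
Numerator Σ_{t=1}^{5}(x_t−x̄)(x_{t+2}−x̄) = -11.0000
Denominator Σ(x_t−x̄)² = 48.0000
r_2 = -11.0000 / 48.0000 = -0.229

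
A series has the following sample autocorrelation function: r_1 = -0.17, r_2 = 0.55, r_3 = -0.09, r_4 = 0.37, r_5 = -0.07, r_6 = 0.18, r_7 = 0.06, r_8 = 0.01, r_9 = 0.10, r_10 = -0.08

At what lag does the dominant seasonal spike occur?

The largest autocorrelation is r_2 = 0.55, with weaker echoes at lags 4 (0.37) and 6 (0.18); the remaining lags stay at or below 0.10.
The dominant spike at lag 2 indicates a seasonal period of 2.

2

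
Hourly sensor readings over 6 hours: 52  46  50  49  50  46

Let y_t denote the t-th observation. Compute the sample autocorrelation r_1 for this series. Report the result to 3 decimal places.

-0.527

Mean ȳ = (52 + 46 + 50 + 49 + 50 + 46)/6 = 48.8333
Deviations from mean: 3.1667, -2.8333, 1.1667, 0.1667, 1.1667, -2.8333
Numerator Σ_{t=1}^{5}(y_t−ȳ)(y_{t+1}−ȳ) = -15.1944
Denominator Σ(y_t−ȳ)² = 28.8333
r_1 = -15.1944 / 28.8333 = -0.527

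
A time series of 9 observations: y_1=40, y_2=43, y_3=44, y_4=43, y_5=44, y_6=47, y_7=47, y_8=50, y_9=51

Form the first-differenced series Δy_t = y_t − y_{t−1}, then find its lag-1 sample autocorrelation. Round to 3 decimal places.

-0.284

First differences Δy: 3, 1, -1, 1, 3, 0, 3, 1
Mean of differences = 1.3750
Numerator Σ(Δy_t−Δȳ)(Δy_{t+1}−Δȳ) = -4.5156
Denominator Σ(Δy_t−Δȳ)² = 15.8750
r_1(Δy) = -4.5156 / 15.8750 = -0.284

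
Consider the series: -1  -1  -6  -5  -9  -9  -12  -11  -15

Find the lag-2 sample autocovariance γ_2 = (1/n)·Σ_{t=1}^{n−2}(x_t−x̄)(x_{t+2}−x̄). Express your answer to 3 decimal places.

7.235

Mean x̄ = (-1 − 1 − 6 − 5 − 9 − 9 − 12 − 11 − 15)/9 = -7.6667
Σ_{t=1}^{7}(x_t−x̄)(x_{t+2}−x̄) = 65.1111
γ_2 = 65.1111 / 9 = 7.235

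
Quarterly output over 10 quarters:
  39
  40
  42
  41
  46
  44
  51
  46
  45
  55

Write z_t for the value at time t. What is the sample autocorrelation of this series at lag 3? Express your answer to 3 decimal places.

Mean z̄ = (39 + 40 + 42 + 41 + 46 + 44 + 51 + 46 + 45 + 55)/10 = 44.9000
Σ(z_t−z̄)(z_{t+3}−z̄) = (23.0100) + (-5.3900) + (2.6100) + (-23.7900) + (1.2100) + (-0.0900) + (61.6100) = 59.1700
Denominator Σ(z_t−z̄)² = 224.9000
r_3 = 59.1700 / 224.9000 = 0.263

0.263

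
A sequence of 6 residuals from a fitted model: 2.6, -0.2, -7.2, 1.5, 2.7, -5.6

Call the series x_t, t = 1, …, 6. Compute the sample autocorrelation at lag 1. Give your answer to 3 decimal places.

Mean x̄ = (2.6 − 0.2 − 7.2 + 1.5 + 2.7 − 5.6)/6 = -1.0333
Deviations from mean: 3.6333, 0.8333, -6.1667, 2.5333, 3.7333, -4.5667
Σ(x_t−x̄)(x_{t+1}−x̄) = (3.0278) + (-5.1389) + (-15.6222) + (9.4578) + (-17.0489) = -25.3244
Denominator Σ(x_t−x̄)² = 93.1333
r_1 = -25.3244 / 93.1333 = -0.272

-0.272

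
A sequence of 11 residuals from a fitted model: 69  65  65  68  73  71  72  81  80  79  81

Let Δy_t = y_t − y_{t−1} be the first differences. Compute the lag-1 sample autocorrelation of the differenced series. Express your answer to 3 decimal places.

-0.127

First differences Δy: -4, 0, 3, 5, -2, 1, 9, -1, -1, 2
Mean of differences = 1.2000
Numerator Σ(Δy_t−Δȳ)(Δy_{t+1}−Δȳ) = -16.2400
Denominator Σ(Δy_t−Δȳ)² = 127.6000
r_1(Δy) = -16.2400 / 127.6000 = -0.127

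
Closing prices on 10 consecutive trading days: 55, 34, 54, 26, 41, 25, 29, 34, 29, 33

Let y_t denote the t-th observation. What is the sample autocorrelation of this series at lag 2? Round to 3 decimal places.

Mean ȳ = (55 + 34 + 54 + 26 + 41 + 25 + 29 + 34 + 29 + 33)/10 = 36.0000
Numerator Σ_{t=1}^{8}(y_t−ȳ)(y_{t+2}−ȳ) = 604.0000
Denominator Σ(y_t−ȳ)² = 1046.0000
r_2 = 604.0000 / 1046.0000 = 0.577

0.577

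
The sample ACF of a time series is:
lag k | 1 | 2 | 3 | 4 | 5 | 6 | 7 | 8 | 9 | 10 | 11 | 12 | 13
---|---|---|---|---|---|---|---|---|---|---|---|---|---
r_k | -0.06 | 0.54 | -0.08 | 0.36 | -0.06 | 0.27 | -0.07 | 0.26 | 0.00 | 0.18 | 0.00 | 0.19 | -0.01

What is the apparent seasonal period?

The largest autocorrelation is r_2 = 0.54, with weaker echoes at lags 4 (0.36), 6 (0.27), 8 (0.26), 10 (0.18) and 12 (0.19); the remaining lags stay at or below 0.00.
The dominant spike at lag 2 indicates a seasonal period of 2.

2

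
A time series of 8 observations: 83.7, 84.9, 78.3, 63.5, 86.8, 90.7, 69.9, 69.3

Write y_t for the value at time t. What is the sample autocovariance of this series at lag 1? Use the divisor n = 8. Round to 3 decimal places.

Mean ȳ = (83.7 + 84.9 + 78.3 + 63.5 + 86.8 + 90.7 + 69.9 + 69.3)/8 = 78.3875
Σ_{t=1}^{7}(y_t−ȳ)(y_{t+1}−ȳ) = -13.7039
γ_1 = -13.7039 / 8 = -1.713

-1.713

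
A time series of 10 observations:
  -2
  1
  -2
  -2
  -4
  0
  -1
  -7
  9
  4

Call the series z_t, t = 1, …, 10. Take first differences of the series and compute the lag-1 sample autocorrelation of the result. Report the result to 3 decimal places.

-0.559

First differences Δz: 3, -3, 0, -2, 4, -1, -6, 16, -5
Mean of differences = 0.6667
Numerator Σ(Δz_t−Δz̄)(Δz_{t+1}−Δz̄) = -196.7778
Denominator Σ(Δz_t−Δz̄)² = 352.0000
r_1(Δz) = -196.7778 / 352.0000 = -0.559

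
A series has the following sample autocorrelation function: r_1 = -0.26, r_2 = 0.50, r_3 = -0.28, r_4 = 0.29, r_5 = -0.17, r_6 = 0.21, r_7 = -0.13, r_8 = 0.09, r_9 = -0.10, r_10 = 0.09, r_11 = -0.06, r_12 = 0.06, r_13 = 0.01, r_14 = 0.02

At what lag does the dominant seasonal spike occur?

The largest autocorrelation is r_2 = 0.50, with weaker echoes at lags 4 (0.29) and 6 (0.21); the remaining lags stay at or below 0.09.
The dominant spike at lag 2 indicates a seasonal period of 2.

2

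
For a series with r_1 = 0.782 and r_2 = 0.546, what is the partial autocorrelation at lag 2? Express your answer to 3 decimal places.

-0.169

φ_{22} = (r_2 − r_1²) / (1 − r_1²)
r_1² = (0.782)² = 0.611524
Numerator = 0.546 − 0.6115 = -0.0655; denominator = 1 − 0.6115 = 0.3885
φ_{22} = -0.0655 / 0.3885 = -0.169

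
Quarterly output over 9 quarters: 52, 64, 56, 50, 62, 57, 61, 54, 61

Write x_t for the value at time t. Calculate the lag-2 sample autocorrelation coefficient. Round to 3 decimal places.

Mean x̄ = (52 + 64 + 56 + 50 + 62 + 57 + 61 + 54 + 61)/9 = 57.4444
Σ(x_t−x̄)(x_{t+2}−x̄) = (7.8642) + (-48.8025) + (-6.5802) + (3.3086) + (16.1975) + (1.5309) + (12.6420) = -13.8395
Denominator Σ(x_t−x̄)² = 188.2222
r_2 = -13.8395 / 188.2222 = -0.074

-0.074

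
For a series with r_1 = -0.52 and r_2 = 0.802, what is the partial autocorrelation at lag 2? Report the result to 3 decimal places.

0.729

φ_{22} = (r_2 − r_1²) / (1 − r_1²)
r_1² = (-0.52)² = 0.2704
Numerator = 0.802 − 0.2704 = 0.5316; denominator = 1 − 0.2704 = 0.7296
φ_{22} = 0.5316 / 0.7296 = 0.729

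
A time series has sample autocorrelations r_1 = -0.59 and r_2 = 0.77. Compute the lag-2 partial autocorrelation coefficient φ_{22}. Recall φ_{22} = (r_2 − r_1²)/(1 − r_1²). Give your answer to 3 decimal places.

φ_{22} = (r_2 − r_1²) / (1 − r_1²)
r_1² = (-0.59)² = 0.3481
Numerator = 0.77 − 0.3481 = 0.4219; denominator = 1 − 0.3481 = 0.6519
φ_{22} = 0.4219 / 0.6519 = 0.647

0.647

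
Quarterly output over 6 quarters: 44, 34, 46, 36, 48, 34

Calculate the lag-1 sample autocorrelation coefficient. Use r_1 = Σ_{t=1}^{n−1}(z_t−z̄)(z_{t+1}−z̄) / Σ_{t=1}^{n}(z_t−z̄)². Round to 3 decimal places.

Mean z̄ = (44 + 34 + 46 + 36 + 48 + 34)/6 = 40.3333
Numerator Σ_{t=1}^{5}(z_t−z̄)(z_{t+1}−z̄) = -165.4444
Denominator Σ(z_t−z̄)² = 203.3333
r_1 = -165.4444 / 203.3333 = -0.814

-0.814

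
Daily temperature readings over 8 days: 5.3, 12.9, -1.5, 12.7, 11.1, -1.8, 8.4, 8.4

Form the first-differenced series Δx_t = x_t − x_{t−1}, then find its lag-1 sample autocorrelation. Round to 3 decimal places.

-0.604

First differences Δx: 7.6, -14.4, 14.2, -1.6, -12.9, 10.2, 0.0
Mean of differences = 0.4429
Numerator Σ(Δx_t−Δx̄)(Δx_{t+1}−Δx̄) = -445.7833
Denominator Σ(Δx_t−Δx̄)² = 738.3971
r_1(Δx) = -445.7833 / 738.3971 = -0.604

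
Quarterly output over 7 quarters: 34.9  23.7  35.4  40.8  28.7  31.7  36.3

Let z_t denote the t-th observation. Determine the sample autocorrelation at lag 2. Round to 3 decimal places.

Mean z̄ = (34.9 + 23.7 + 35.4 + 40.8 + 28.7 + 31.7 + 36.3)/7 = 33.0714
Deviations from mean: 1.8286, -9.3714, 2.3286, 7.7286, -4.3714, -1.3714, 3.2286
Σ(z_t−z̄)(z_{t+2}−z̄) = (4.2580) + (-72.4278) + (-10.1792) + (-10.5992) + (-14.1135) = -103.0616
Denominator Σ(z_t−z̄)² = 187.7343
r_2 = -103.0616 / 187.7343 = -0.549

-0.549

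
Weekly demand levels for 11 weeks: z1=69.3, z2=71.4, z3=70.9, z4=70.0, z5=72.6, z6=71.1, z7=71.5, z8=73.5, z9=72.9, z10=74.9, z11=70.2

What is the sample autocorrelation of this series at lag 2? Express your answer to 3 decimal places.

Mean z̄ = (69.3 + 71.4 + 70.9 + 70.0 + 72.6 + 71.1 + 71.5 + 73.5 + 72.9 + 74.9 + 70.2)/11 = 71.6636
Numerator Σ_{t=1}^{9}(z_t−z̄)(z_{t+2}−z̄) = 5.2092
Denominator Σ(z_t−z̄)² = 27.7455
r_2 = 5.2092 / 27.7455 = 0.188

0.188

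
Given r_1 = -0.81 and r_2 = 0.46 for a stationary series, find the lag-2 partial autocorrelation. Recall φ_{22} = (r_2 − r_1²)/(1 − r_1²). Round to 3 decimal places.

φ_{22} = (r_2 − r_1²) / (1 − r_1²)
r_1² = (-0.81)² = 0.6561
Numerator = 0.46 − 0.6561 = -0.1961; denominator = 1 − 0.6561 = 0.3439
φ_{22} = -0.1961 / 0.3439 = -0.570

-0.570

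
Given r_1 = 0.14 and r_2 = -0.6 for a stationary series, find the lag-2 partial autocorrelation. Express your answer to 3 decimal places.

-0.632

φ_{22} = (r_2 − r_1²) / (1 − r_1²)
r_1² = (0.14)² = 0.0196
Numerator = -0.6 − 0.0196 = -0.6196; denominator = 1 − 0.0196 = 0.9804
φ_{22} = -0.6196 / 0.9804 = -0.632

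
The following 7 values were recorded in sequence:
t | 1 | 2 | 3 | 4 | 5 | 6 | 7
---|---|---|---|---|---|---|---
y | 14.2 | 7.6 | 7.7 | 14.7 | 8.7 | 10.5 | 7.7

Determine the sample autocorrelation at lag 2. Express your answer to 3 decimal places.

Mean ȳ = (14.2 + 7.6 + 7.7 + 14.7 + 8.7 + 10.5 + 7.7)/7 = 10.1571
Deviations from mean: 4.0429, -2.5571, -2.4571, 4.5429, -1.4571, 0.3429, -2.4571
Σ(y_t−ȳ)(y_{t+2}−ȳ) = (-9.9339) + (-11.6167) + (3.5804) + (1.5576) + (3.5804) = -12.8322
Denominator Σ(y_t−ȳ)² = 57.8371
r_2 = -12.8322 / 57.8371 = -0.222

-0.222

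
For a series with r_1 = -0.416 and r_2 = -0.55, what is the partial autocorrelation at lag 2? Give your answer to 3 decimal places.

-0.874

φ_{22} = (r_2 − r_1²) / (1 − r_1²)
r_1² = (-0.416)² = 0.173056
Numerator = -0.55 − 0.1731 = -0.7231; denominator = 1 − 0.1731 = 0.8269
φ_{22} = -0.7231 / 0.8269 = -0.874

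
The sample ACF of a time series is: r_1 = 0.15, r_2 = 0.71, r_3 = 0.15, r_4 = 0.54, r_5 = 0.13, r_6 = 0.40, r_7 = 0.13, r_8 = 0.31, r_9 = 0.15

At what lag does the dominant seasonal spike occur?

2

The largest autocorrelation is r_2 = 0.71, with weaker echoes at lags 4 (0.54), 6 (0.40) and 8 (0.31); the remaining lags stay at or below 0.15.
The dominant spike at lag 2 indicates a seasonal period of 2.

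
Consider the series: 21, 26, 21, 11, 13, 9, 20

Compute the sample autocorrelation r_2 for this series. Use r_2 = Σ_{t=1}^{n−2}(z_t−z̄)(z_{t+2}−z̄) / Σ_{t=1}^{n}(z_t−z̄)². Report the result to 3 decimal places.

Mean z̄ = (21 + 26 + 21 + 11 + 13 + 9 + 20)/7 = 17.2857
Deviations from mean: 3.7143, 8.7143, 3.7143, -6.2857, -4.2857, -8.2857, 2.7143
Numerator Σ_{t=1}^{5}(z_t−z̄)(z_{t+2}−z̄) = -16.4490
Denominator Σ(z_t−z̄)² = 237.4286
r_2 = -16.4490 / 237.4286 = -0.069

-0.069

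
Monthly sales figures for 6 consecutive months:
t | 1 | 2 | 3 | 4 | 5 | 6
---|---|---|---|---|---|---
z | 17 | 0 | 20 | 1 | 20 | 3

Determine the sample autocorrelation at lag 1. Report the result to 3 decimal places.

Mean z̄ = (17 + 0 + 20 + 1 + 20 + 3)/6 = 10.1667
Σ(z_t−z̄)(z_{t+1}−z̄) = (-69.4722) + (-99.9722) + (-90.1389) + (-90.1389) + (-70.4722) = -420.1944
Denominator Σ(z_t−z̄)² = 478.8333
r_1 = -420.1944 / 478.8333 = -0.878

-0.878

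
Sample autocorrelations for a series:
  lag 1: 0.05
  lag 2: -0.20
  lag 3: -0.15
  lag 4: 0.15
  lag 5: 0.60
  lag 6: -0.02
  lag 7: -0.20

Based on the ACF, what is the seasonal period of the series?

5

The largest autocorrelation is r_5 = 0.60; the remaining lags stay at or below 0.15.
The dominant spike at lag 5 indicates a seasonal period of 5.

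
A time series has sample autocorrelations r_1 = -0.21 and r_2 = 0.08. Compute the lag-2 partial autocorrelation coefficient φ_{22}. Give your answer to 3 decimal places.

φ_{22} = (r_2 − r_1²) / (1 − r_1²)
r_1² = (-0.21)² = 0.0441
Numerator = 0.08 − 0.0441 = 0.0359; denominator = 1 − 0.0441 = 0.9559
φ_{22} = 0.0359 / 0.9559 = 0.038

0.038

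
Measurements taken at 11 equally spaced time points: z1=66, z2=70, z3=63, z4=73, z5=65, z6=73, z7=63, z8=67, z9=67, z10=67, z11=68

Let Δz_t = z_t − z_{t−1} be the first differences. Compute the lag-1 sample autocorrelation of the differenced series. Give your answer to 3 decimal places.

First differences Δz: 4, -7, 10, -8, 8, -10, 4, 0, 0, 1
Mean of differences = 0.2000
Numerator Σ(Δz_t−Δz̄)(Δz_{t+1}−Δz̄) = -361.4400
Denominator Σ(Δz_t−Δz̄)² = 409.6000
r_1(Δz) = -361.4400 / 409.6000 = -0.882

-0.882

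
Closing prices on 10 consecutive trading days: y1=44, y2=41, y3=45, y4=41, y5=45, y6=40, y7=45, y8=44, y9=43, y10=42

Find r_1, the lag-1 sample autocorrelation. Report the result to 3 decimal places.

-0.750

Mean ȳ = (44 + 41 + 45 + 41 + 45 + 40 + 45 + 44 + 43 + 42)/10 = 43.0000
Numerator Σ_{t=1}^{9}(y_t−ȳ)(y_{t+1}−ȳ) = -24.0000
Denominator Σ(y_t−ȳ)² = 32.0000
r_1 = -24.0000 / 32.0000 = -0.750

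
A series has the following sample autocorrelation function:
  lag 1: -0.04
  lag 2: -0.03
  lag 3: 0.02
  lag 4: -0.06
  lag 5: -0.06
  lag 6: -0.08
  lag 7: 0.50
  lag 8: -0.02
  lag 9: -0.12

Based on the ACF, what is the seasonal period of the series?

7

The largest autocorrelation is r_7 = 0.50; the remaining lags stay at or below 0.02.
The dominant spike at lag 7 indicates a seasonal period of 7.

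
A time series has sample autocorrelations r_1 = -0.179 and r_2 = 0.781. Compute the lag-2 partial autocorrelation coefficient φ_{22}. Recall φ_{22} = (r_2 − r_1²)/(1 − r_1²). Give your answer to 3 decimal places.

0.774

φ_{22} = (r_2 − r_1²) / (1 − r_1²)
r_1² = (-0.179)² = 0.032041
Numerator = 0.781 − 0.0320 = 0.7490; denominator = 1 − 0.0320 = 0.9680
φ_{22} = 0.7490 / 0.9680 = 0.774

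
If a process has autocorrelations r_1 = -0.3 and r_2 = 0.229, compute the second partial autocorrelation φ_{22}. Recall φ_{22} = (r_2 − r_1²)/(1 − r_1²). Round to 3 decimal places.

φ_{22} = (r_2 − r_1²) / (1 − r_1²)
r_1² = (-0.3)² = 0.09
Numerator = 0.229 − 0.0900 = 0.1390; denominator = 1 − 0.0900 = 0.9100
φ_{22} = 0.1390 / 0.9100 = 0.153

0.153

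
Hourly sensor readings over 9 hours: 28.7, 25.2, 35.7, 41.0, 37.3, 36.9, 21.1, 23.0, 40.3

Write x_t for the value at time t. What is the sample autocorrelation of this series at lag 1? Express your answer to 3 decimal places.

Mean x̄ = (28.7 + 25.2 + 35.7 + 41.0 + 37.3 + 36.9 + 21.1 + 23.0 + 40.3)/9 = 32.1333
Numerator Σ_{t=1}^{8}(x_t−x̄)(x_{t+1}−x̄) = 74.7289
Denominator Σ(x_t−x̄)² = 472.4600
r_1 = 74.7289 / 472.4600 = 0.158

0.158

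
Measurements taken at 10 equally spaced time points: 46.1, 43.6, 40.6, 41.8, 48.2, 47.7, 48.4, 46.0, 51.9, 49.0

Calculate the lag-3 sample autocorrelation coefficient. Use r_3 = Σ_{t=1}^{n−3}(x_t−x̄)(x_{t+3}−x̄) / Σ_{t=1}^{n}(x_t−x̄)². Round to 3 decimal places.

-0.080

Mean x̄ = (46.1 + 43.6 + 40.6 + 41.8 + 48.2 + 47.7 + 48.4 + 46.0 + 51.9 + 49.0)/10 = 46.3300
Σ(x_t−x̄)(x_{t+3}−x̄) = (1.0419) + (-5.1051) + (-7.8501) + (-9.3771) + (-0.6171) + (7.6309) + (5.5269) = -8.7497
Denominator Σ(x_t−x̄)² = 108.7810
r_3 = -8.7497 / 108.7810 = -0.080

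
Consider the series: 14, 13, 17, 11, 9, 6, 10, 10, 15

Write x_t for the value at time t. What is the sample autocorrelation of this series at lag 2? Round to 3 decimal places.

0.103

Mean x̄ = (14 + 13 + 17 + 11 + 9 + 6 + 10 + 10 + 15)/9 = 11.6667
Σ(x_t−x̄)(x_{t+2}−x̄) = (12.4444) + (-0.8889) + (-14.2222) + (3.7778) + (4.4444) + (9.4444) + (-5.5556) = 9.4444
Denominator Σ(x_t−x̄)² = 92.0000
r_2 = 9.4444 / 92.0000 = 0.103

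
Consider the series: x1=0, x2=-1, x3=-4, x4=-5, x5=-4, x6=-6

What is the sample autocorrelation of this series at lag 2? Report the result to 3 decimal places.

Mean x̄ = (0 − 1 − 4 − 5 − 4 − 6)/6 = -3.3333
Numerator Σ_{t=1}^{4}(x_t−x̄)(x_{t+2}−x̄) = -1.2222
Denominator Σ(x_t−x̄)² = 27.3333
r_2 = -1.2222 / 27.3333 = -0.045

-0.045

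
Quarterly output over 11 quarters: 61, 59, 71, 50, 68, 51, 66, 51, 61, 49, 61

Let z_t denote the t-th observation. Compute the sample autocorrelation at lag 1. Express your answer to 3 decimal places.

Mean z̄ = (61 + 59 + 71 + 50 + 68 + 51 + 66 + 51 + 61 + 49 + 61)/11 = 58.9091
Numerator Σ_{t=1}^{10}(z_t−z̄)(z_{t+1}−z̄) = -429.4628
Denominator Σ(z_t−z̄)² = 594.9091
r_1 = -429.4628 / 594.9091 = -0.722

-0.722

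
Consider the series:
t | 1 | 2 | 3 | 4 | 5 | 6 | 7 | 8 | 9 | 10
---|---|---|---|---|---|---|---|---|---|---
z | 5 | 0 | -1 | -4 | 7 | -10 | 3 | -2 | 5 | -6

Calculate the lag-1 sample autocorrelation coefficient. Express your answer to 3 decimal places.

Mean z̄ = (5 + 0 − 1 − 4 + 7 − 10 + 3 − 2 + 5 − 6)/10 = -0.3000
Numerator Σ_{t=1}^{9}(z_t−z̄)(z_{t+1}−z̄) = -170.6900
Denominator Σ(z_t−z̄)² = 264.1000
r_1 = -170.6900 / 264.1000 = -0.646

-0.646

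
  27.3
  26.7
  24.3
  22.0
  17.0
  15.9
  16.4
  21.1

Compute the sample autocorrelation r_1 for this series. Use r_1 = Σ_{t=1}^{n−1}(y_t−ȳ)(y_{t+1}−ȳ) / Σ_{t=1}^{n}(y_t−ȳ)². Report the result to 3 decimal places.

0.673

Mean ȳ = (27.3 + 26.7 + 24.3 + 22.0 + 17.0 + 15.9 + 16.4 + 21.1)/8 = 21.3375
Σ(y_t−ȳ)(y_{t+1}−ȳ) = (31.9739) + (15.8864) + (1.9627) + (-2.8736) + (23.5852) + (26.8477) + (1.1727) = 98.5548
Denominator Σ(y_t−ȳ)² = 146.3388
r_1 = 98.5548 / 146.3388 = 0.673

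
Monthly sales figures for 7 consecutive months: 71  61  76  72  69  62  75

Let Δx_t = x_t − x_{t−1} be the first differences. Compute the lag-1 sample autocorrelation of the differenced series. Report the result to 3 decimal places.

First differences Δx: -10, 15, -4, -3, -7, 13
Mean of differences = 0.6667
Numerator Σ(Δx_t−Δx̄)(Δx_{t+1}−Δx̄) = -269.1111
Denominator Σ(Δx_t−Δx̄)² = 565.3333
r_1(Δx) = -269.1111 / 565.3333 = -0.476

-0.476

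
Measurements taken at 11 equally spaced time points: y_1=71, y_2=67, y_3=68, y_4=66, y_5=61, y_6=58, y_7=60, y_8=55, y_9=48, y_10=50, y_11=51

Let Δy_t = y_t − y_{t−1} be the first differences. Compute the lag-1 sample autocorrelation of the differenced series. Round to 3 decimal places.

First differences Δy: -4, 1, -2, -5, -3, 2, -5, -7, 2, 1
Mean of differences = -2.0000
Numerator Σ(Δy_t−Δȳ)(Δy_{t+1}−Δȳ) = -12.0000
Denominator Σ(Δy_t−Δȳ)² = 98.0000
r_1(Δy) = -12.0000 / 98.0000 = -0.122

-0.122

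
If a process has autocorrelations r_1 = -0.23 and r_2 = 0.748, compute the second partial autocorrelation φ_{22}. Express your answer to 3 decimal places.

φ_{22} = (r_2 − r_1²) / (1 − r_1²)
r_1² = (-0.23)² = 0.0529
Numerator = 0.748 − 0.0529 = 0.6951; denominator = 1 − 0.0529 = 0.9471
φ_{22} = 0.6951 / 0.9471 = 0.734

0.734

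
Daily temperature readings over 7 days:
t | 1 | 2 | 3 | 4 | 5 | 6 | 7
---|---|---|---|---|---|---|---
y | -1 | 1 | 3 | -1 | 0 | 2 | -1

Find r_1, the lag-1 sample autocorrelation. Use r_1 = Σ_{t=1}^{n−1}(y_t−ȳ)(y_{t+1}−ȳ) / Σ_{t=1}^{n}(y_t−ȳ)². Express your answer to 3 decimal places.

-0.339

Mean ȳ = (-1 + 1 + 3 − 1 + 0 + 2 − 1)/7 = 0.4286
Deviations from mean: -1.4286, 0.5714, 2.5714, -1.4286, -0.4286, 1.5714, -1.4286
Σ(y_t−ȳ)(y_{t+1}−ȳ) = (-0.8163) + (1.4694) + (-3.6735) + (0.6122) + (-0.6735) + (-2.2449) = -5.3265
Denominator Σ(y_t−ȳ)² = 15.7143
r_1 = -5.3265 / 15.7143 = -0.339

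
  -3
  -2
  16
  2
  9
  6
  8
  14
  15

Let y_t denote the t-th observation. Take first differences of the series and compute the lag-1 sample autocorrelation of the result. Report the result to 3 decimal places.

First differences Δy: 1, 18, -14, 7, -3, 2, 6, 1
Mean of differences = 2.2500
Numerator Σ(Δy_t−Δȳ)(Δy_{t+1}−Δȳ) = -382.0625
Denominator Σ(Δy_t−Δȳ)² = 579.5000
r_1(Δy) = -382.0625 / 579.5000 = -0.659

-0.659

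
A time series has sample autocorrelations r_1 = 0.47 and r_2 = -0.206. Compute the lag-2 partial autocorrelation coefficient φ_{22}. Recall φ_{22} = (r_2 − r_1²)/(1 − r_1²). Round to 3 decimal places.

φ_{22} = (r_2 − r_1²) / (1 − r_1²)
r_1² = (0.47)² = 0.2209
Numerator = -0.206 − 0.2209 = -0.4269; denominator = 1 − 0.2209 = 0.7791
φ_{22} = -0.4269 / 0.7791 = -0.548

-0.548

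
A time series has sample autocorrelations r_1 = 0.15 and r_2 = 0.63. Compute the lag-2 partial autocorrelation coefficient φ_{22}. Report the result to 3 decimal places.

φ_{22} = (r_2 − r_1²) / (1 − r_1²)
r_1² = (0.15)² = 0.0225
Numerator = 0.63 − 0.0225 = 0.6075; denominator = 1 − 0.0225 = 0.9775
φ_{22} = 0.6075 / 0.9775 = 0.621

0.621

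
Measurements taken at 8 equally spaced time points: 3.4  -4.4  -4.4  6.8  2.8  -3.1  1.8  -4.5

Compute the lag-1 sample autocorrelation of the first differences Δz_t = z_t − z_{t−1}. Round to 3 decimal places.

-0.258

First differences Δz: -7.8, 0.0, 11.2, -4.0, -5.9, 4.9, -6.3
Mean of differences = -1.1286
Numerator Σ(Δz_t−Δz̄)(Δz_{t+1}−Δz̄) = -75.2565
Denominator Σ(Δz_t−Δz̄)² = 291.8743
r_1(Δz) = -75.2565 / 291.8743 = -0.258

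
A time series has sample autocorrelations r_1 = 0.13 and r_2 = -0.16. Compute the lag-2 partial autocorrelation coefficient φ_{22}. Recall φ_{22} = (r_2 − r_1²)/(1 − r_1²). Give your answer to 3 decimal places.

φ_{22} = (r_2 − r_1²) / (1 − r_1²)
r_1² = (0.13)² = 0.0169
Numerator = -0.16 − 0.0169 = -0.1769; denominator = 1 − 0.0169 = 0.9831
φ_{22} = -0.1769 / 0.9831 = -0.180

-0.180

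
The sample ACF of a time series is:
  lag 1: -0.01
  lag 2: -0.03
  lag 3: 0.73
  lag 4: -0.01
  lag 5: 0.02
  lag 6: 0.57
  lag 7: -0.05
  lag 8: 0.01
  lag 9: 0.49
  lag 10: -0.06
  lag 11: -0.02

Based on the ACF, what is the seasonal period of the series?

3

The largest autocorrelation is r_3 = 0.73, with weaker echoes at lags 6 (0.57) and 9 (0.49); the remaining lags stay at or below 0.02.
The dominant spike at lag 3 indicates a seasonal period of 3.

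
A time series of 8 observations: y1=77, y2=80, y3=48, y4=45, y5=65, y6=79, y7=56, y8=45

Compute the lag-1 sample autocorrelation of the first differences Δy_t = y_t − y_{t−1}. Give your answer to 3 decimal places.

First differences Δy: 3, -32, -3, 20, 14, -23, -11
Mean of differences = -4.5714
Numerator Σ(Δy_t−Δȳ)(Δy_{t+1}−Δȳ) = 20.3878
Denominator Σ(Δy_t−Δȳ)² = 2141.7143
r_1(Δy) = 20.3878 / 2141.7143 = 0.010

0.010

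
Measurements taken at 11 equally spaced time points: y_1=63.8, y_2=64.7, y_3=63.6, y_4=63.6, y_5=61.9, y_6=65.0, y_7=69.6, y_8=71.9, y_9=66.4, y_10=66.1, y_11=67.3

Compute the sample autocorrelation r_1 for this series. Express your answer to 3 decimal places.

0.536

Mean ȳ = (63.8 + 64.7 + 63.6 + 63.6 + 61.9 + 65.0 + 69.6 + 71.9 + 66.4 + 66.1 + 67.3)/11 = 65.8091
Numerator Σ_{t=1}^{10}(y_t−ȳ)(y_{t+1}−ȳ) = 45.5845
Denominator Σ(y_t−ȳ)² = 85.0891
r_1 = 45.5845 / 85.0891 = 0.536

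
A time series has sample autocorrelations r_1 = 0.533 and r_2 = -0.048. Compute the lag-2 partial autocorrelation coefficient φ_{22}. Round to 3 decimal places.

φ_{22} = (r_2 − r_1²) / (1 − r_1²)
r_1² = (0.533)² = 0.284089
Numerator = -0.048 − 0.2841 = -0.3321; denominator = 1 − 0.2841 = 0.7159
φ_{22} = -0.3321 / 0.7159 = -0.464

-0.464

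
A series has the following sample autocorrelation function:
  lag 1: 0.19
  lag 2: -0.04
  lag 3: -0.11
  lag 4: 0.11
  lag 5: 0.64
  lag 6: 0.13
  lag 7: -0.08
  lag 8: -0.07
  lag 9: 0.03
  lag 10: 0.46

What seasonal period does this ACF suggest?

5

The largest autocorrelation is r_5 = 0.64, with a weaker echo at lag 10 (0.46); the remaining lags stay at or below 0.19.
The dominant spike at lag 5 indicates a seasonal period of 5.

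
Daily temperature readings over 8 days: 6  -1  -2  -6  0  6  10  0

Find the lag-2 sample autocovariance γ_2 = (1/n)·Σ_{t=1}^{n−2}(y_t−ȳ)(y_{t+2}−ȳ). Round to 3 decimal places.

Mean ȳ = (6 − 1 − 2 − 6 + 0 + 6 + 10 + 0)/8 = 1.6250
Deviations: 4.3750, -2.6250, -3.6250, -7.6250, -1.6250, 4.3750, 8.3750, -1.6250
Σ_{t=1}^{6}(y_t−ȳ)(y_{t+2}−ȳ) = -44.0313
γ_2 = -44.0313 / 8 = -5.504

-5.504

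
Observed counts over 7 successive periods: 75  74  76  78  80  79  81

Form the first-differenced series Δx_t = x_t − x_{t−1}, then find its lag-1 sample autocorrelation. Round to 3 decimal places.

-0.333

First differences Δx: -1, 2, 2, 2, -1, 2
Mean of differences = 1.0000
Numerator Σ(Δx_t−Δx̄)(Δx_{t+1}−Δx̄) = -4.0000
Denominator Σ(Δx_t−Δx̄)² = 12.0000
r_1(Δx) = -4.0000 / 12.0000 = -0.333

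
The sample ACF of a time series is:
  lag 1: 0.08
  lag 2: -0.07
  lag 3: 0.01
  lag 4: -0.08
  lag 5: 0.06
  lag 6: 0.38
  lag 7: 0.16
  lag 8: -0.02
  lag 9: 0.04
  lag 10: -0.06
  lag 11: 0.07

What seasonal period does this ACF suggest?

6

The largest autocorrelation is r_6 = 0.38; the remaining lags stay at or below 0.16.
The dominant spike at lag 6 indicates a seasonal period of 6.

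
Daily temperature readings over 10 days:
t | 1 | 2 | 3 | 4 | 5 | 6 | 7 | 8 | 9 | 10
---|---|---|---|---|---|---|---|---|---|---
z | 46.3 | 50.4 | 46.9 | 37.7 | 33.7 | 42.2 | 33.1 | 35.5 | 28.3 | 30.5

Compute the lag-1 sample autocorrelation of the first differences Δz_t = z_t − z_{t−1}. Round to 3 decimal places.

First differences Δz: 4.1, -3.5, -9.2, -4.0, 8.5, -9.1, 2.4, -7.2, 2.2
Mean of differences = -1.7556
Numerator Σ(Δz_t−Δz̄)(Δz_{t+1}−Δz̄) = -153.5398
Denominator Σ(Δz_t−Δz̄)² = 319.4622
r_1(Δz) = -153.5398 / 319.4622 = -0.481

-0.481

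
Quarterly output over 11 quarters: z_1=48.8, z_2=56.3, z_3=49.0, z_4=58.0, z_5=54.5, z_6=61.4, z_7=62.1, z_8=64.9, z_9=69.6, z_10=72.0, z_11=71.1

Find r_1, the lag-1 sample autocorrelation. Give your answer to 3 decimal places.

0.604

Mean z̄ = (48.8 + 56.3 + 49.0 + 58.0 + 54.5 + 61.4 + 62.1 + 64.9 + 69.6 + 72.0 + 71.1)/11 = 60.7000
Numerator Σ_{t=1}^{10}(z_t−z̄)(z_{t+1}−z̄) = 410.1600
Denominator Σ(z_t−z̄)² = 678.7400
r_1 = 410.1600 / 678.7400 = 0.604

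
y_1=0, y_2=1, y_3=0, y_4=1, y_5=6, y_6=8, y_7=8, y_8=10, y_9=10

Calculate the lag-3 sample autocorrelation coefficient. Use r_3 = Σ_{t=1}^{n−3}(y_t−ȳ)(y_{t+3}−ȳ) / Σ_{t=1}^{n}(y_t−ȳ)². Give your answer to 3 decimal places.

Mean ȳ = (0 + 1 + 0 + 1 + 6 + 8 + 8 + 10 + 10)/9 = 4.8889
Σ(y_t−ȳ)(y_{t+3}−ȳ) = (19.0123) + (-4.3210) + (-15.2099) + (-12.0988) + (5.6790) + (15.9012) = 8.9630
Denominator Σ(y_t−ȳ)² = 150.8889
r_3 = 8.9630 / 150.8889 = 0.059

0.059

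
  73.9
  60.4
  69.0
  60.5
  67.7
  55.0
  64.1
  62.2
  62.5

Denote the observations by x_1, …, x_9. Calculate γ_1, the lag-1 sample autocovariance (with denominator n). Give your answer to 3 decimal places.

Mean x̄ = (73.9 + 60.4 + 69.0 + 60.5 + 67.7 + 55.0 + 64.1 + 62.2 + 62.5)/9 = 63.9222
Σ_{t=1}^{8}(x_t−x̄)(x_{t+1}−x̄) = -116.4838
γ_1 = -116.4838 / 9 = -12.943

-12.943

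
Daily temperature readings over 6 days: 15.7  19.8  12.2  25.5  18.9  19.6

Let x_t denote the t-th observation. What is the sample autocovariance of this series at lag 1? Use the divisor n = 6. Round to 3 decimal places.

-8.831

Mean x̄ = (15.7 + 19.8 + 12.2 + 25.5 + 18.9 + 19.6)/6 = 18.6167
Deviations: -2.9167, 1.1833, -6.4167, 6.8833, 0.2833, 0.9833
Σ_{t=1}^{5}(x_t−x̄)(x_{t+1}−x̄) = -52.9836
γ_1 = -52.9836 / 6 = -8.831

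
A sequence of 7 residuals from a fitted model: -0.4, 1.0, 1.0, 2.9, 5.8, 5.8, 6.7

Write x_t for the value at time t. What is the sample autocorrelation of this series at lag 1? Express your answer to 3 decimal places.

0.587

Mean x̄ = (-0.4 + 1.0 + 1.0 + 2.9 + 5.8 + 5.8 + 6.7)/7 = 3.2571
Deviations from mean: -3.6571, -2.2571, -2.2571, -0.3571, 2.5429, 2.5429, 3.4429
Numerator Σ_{t=1}^{6}(x_t−x̄)(x_{t+1}−x̄) = 28.4682
Denominator Σ(x_t−x̄)² = 48.4771
r_1 = 28.4682 / 48.4771 = 0.587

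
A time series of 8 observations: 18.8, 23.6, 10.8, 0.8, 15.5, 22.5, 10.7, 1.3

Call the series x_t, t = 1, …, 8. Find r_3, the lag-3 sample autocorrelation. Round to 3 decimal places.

-0.123

Mean x̄ = (18.8 + 23.6 + 10.8 + 0.8 + 15.5 + 22.5 + 10.7 + 1.3)/8 = 13.0000
Deviations from mean: 5.8000, 10.6000, -2.2000, -12.2000, 2.5000, 9.5000, -2.3000, -11.7000
Σ(x_t−x̄)(x_{t+3}−x̄) = (-70.7600) + (26.5000) + (-20.9000) + (28.0600) + (-29.2500) = -66.3500
Denominator Σ(x_t−x̄)² = 538.3600
r_3 = -66.3500 / 538.3600 = -0.123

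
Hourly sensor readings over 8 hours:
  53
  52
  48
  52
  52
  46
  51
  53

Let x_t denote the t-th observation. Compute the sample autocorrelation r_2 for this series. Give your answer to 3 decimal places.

Mean x̄ = (53 + 52 + 48 + 52 + 52 + 46 + 51 + 53)/8 = 50.8750
Deviations from mean: 2.1250, 1.1250, -2.8750, 1.1250, 1.1250, -4.8750, 0.1250, 2.1250
Numerator Σ_{t=1}^{6}(x_t−x̄)(x_{t+2}−x̄) = -23.7813
Denominator Σ(x_t−x̄)² = 44.8750
r_2 = -23.7813 / 44.8750 = -0.530

-0.530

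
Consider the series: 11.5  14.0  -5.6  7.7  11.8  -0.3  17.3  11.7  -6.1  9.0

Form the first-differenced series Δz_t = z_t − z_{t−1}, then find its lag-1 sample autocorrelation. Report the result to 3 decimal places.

-0.490

First differences Δz: 2.5, -19.6, 13.3, 4.1, -12.1, 17.6, -5.6, -17.8, 15.1
Mean of differences = -0.2778
Numerator Σ(Δz_t−Δz̄)(Δz_{t+1}−Δz̄) = -791.0405
Denominator Σ(Δz_t−Δz̄)² = 1615.7956
r_1(Δz) = -791.0405 / 1615.7956 = -0.490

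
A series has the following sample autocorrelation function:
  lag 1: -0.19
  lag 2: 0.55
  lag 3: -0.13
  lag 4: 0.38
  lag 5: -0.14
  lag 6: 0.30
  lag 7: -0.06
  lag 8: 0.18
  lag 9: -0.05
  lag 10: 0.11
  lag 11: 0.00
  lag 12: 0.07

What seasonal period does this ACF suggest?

2

The largest autocorrelation is r_2 = 0.55, with weaker echoes at lags 4 (0.38), 6 (0.30) and 8 (0.18); the remaining lags stay at or below 0.11.
The dominant spike at lag 2 indicates a seasonal period of 2.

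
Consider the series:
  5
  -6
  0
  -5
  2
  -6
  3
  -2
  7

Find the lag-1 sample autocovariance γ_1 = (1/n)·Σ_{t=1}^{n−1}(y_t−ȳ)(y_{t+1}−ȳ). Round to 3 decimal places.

Mean ȳ = (5 − 6 + 0 − 5 + 2 − 6 + 3 − 2 + 7)/9 = -0.2222
Σ_{t=1}^{8}(y_t−ȳ)(y_{t+1}−ȳ) = -93.1605
γ_1 = -93.1605 / 9 = -10.351

-10.351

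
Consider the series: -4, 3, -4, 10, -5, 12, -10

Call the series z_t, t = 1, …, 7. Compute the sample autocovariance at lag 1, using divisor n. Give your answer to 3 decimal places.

Mean z̄ = (-4 + 3 − 4 + 10 − 5 + 12 − 10)/7 = 0.2857
Deviations: -4.2857, 2.7143, -4.2857, 9.7143, -5.2857, 11.7143, -10.2857
Σ_{t=1}^{6}(z_t−z̄)(z_{t+1}−z̄) = -298.6531
γ_1 = -298.6531 / 7 = -42.665

-42.665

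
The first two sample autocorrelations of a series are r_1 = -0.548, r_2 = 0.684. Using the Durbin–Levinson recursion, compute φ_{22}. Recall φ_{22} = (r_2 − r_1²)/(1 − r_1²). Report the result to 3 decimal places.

0.548

φ_{22} = (r_2 − r_1²) / (1 − r_1²)
r_1² = (-0.548)² = 0.300304
Numerator = 0.684 − 0.3003 = 0.3837; denominator = 1 − 0.3003 = 0.6997
φ_{22} = 0.3837 / 0.6997 = 0.548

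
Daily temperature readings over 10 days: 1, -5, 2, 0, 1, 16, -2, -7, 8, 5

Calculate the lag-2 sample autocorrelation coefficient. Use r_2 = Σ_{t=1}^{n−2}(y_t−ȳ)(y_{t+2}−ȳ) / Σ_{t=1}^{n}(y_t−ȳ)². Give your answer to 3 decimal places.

Mean ȳ = (1 − 5 + 2 + 0 + 1 + 16 − 2 − 7 + 8 + 5)/10 = 1.9000
Numerator Σ_{t=1}^{8}(y_t−ȳ)(y_{t+2}−ȳ) = -187.2200
Denominator Σ(y_t−ȳ)² = 392.9000
r_2 = -187.2200 / 392.9000 = -0.477

-0.477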